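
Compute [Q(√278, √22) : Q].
[Q(√278, √22) : Q] = 4

[Q(√278):Q] = 2 (min poly x^2 - 278, irreducible since 278 is squarefree > 1). For the top step, suppose √22 ∈ Q(√278), say √22 = c + d√278 with c, d ∈ Q. Squaring: 22 = c^2 + 278d^2 + 2cd√278. Since √278 ∉ Q this forces 2cd = 0. If d = 0 then √22 = c ∈ Q, contradicting 22 squarefree > 1. If c = 0 then 22 = 278d^2, so 278·22 = (278d)^2 is a perfect square in Q — but 278·22 = 6116 is not a perfect square (since 278 and 22 are distinct squarefree integers). Contradiction. Hence √22 ∉ Q(√278), so x^2 - 22 stays irreducible over Q(√278) and [Q(√278, √22) : Q(√278)] = 2. By the tower law, [Q(√278, √22) : Q] = 2 · 2 = 4.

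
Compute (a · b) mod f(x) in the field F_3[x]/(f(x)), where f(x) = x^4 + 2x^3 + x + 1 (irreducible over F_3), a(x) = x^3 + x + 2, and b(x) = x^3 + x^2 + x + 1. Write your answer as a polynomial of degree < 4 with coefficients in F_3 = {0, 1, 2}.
a · b ≡ x^3 + 1 (mod f(x))

Multiply in F_3[x]: a(x)·b(x) = (x^3 + x + 2)·(x^3 + x^2 + x + 1) = x^6 + x^5 + 2x^4 + x^3 + 2. This has degree ≥ 4, so divide by f(x) over F_3: x^6 + x^5 + 2x^4 + x^3 + 2 = (x^2 + 2x + 1)·(x^4 + 2x^3 + x + 1) + (x^3 + 1). Hence a·b ≡ x^3 + 1 (mod f). (F_3[x]/(f) is a field with 3^4 = 81 elements since f is irreducible of degree 4.)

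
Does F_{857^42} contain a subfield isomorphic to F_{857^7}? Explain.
Yes: F_{857^7} is a subfield of F_{857^42}

F_{p^m} embeds in F_{p^n} iff m | n (since F_{p^n} is the splitting field of x^(p^n) - x, and F_{p^m} ⊂ F_{p^n} forces p^n to be a power of p^m, i.e. m | n; conversely if m | n then every root of x^(p^m) - x is a root of x^(p^n) - x). Here 7 | 42 (since 42 = 6·7), so F_{857^7} is a subfield of F_{857^42}, and [F_{857^42} : F_{857^7}] = 42/7 = 6.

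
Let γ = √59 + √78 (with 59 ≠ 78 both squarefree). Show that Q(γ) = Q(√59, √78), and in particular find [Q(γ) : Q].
[Q(γ) : Q] = 4 (equivalently, Q(γ) = Q(√59, √78))

Obviously Q(γ) ⊆ Q(√59, √78), and [Q(√59, √78):Q] = 4 (since 59, 78 are distinct squarefree integers > 1 with 4602 not a perfect square). To show equality we compute the minimal polynomial of γ. From γ = √59 + √78: γ^2 = 59 + 2√(4602) + 78 = 137 + 2√(4602), so γ^2 - 137 = 2√(4602); squaring, (γ^2 - 137)^2 = 4·4602, i.e. γ^4 - 274γ^2 + 18769 - 18408 = 0, i.e. γ^4 - 274γ^2 + 361 = 0. So γ is a root of x^4 - 274x^2 + 361. This polynomial is irreducible over Q: it has no rational root (each ±√59 ± √78 is irrational), and any factorization into two quadratics over Q would force √(4602) ∈ Q (pairing opposite roots) or √59, √78 ∈ Q (other pairings), all impossible. Hence [Q(γ):Q] = 4 = [Q(√59, √78):Q], so Q(γ) = Q(√59, √78).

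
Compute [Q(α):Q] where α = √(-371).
[Q(α):Q] = 2

[Q(α):Q] equals the degree of the minimal polynomial of α. Here α^2 = -371 and x^2 + 371 is irreducible (d = -371 is squarefree, ≠ 1, hence not a square), so deg(m_α) = 2. Thus [Q(α):Q] = 2.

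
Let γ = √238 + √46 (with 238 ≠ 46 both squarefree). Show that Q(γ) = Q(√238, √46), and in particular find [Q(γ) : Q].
[Q(γ) : Q] = 4 (equivalently, Q(γ) = Q(√238, √46))

Obviously Q(γ) ⊆ Q(√238, √46), and [Q(√238, √46):Q] = 4 (since 238, 46 are distinct squarefree integers > 1 with 10948 not a perfect square). To show equality we compute the minimal polynomial of γ. From γ = √238 + √46: γ^2 = 238 + 2√(10948) + 46 = 284 + 2√(10948), so γ^2 - 284 = 2√(10948); squaring, (γ^2 - 284)^2 = 4·10948, i.e. γ^4 - 568γ^2 + 80656 - 43792 = 0, i.e. γ^4 - 568γ^2 + 36864 = 0. So γ is a root of x^4 - 568x^2 + 36864. This polynomial is irreducible over Q: it has no rational root (each ±√238 ± √46 is irrational), and any factorization into two quadratics over Q would force √(10948) ∈ Q (pairing opposite roots) or √238, √46 ∈ Q (other pairings), all impossible. Hence [Q(γ):Q] = 4 = [Q(√238, √46):Q], so Q(γ) = Q(√238, √46).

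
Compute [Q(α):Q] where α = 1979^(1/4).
[Q(α):Q] = 4

α is a root of x^4 - 1979. By Eisenstein's criterion at the prime p = 1979 (which divides the constant term 1979 but p^2 = 3916441 does not, since 1979 is squarefree), x^4 - 1979 is irreducible over Q. Hence [Q(α):Q] = 4.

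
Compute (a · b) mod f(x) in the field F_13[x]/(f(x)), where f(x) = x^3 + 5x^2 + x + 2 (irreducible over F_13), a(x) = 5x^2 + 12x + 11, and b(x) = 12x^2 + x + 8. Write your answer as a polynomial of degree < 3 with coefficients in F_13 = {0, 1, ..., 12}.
a · b ≡ 8x^2 + 8x (mod f(x))

Multiply in F_13[x]: a(x)·b(x) = (5x^2 + 12x + 11)·(12x^2 + x + 8) = 8x^4 + 6x^3 + 2x^2 + 3x + 10. This has degree ≥ 3, so divide by f(x) over F_13: 8x^4 + 6x^3 + 2x^2 + 3x + 10 = (8x + 5)·(x^3 + 5x^2 + x + 2) + (8x^2 + 8x). Hence a·b ≡ 8x^2 + 8x (mod f). (F_13[x]/(f) is a field with 13^3 = 2197 elements since f is irreducible of degree 3.)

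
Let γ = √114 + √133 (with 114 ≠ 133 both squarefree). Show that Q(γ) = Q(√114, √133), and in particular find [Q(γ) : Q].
[Q(γ) : Q] = 4 (equivalently, Q(γ) = Q(√114, √133))

Obviously Q(γ) ⊆ Q(√114, √133), and [Q(√114, √133):Q] = 4 (since 114, 133 are distinct squarefree integers > 1 with 15162 not a perfect square). To show equality we compute the minimal polynomial of γ. From γ = √114 + √133: γ^2 = 114 + 2√(15162) + 133 = 247 + 2√(15162), so γ^2 - 247 = 2√(15162); squaring, (γ^2 - 247)^2 = 4·15162, i.e. γ^4 - 494γ^2 + 61009 - 60648 = 0, i.e. γ^4 - 494γ^2 + 361 = 0. So γ is a root of x^4 - 494x^2 + 361. This polynomial is irreducible over Q: it has no rational root (each ±√114 ± √133 is irrational), and any factorization into two quadratics over Q would force √(15162) ∈ Q (pairing opposite roots) or √114, √133 ∈ Q (other pairings), all impossible. Hence [Q(γ):Q] = 4 = [Q(√114, √133):Q], so Q(γ) = Q(√114, √133).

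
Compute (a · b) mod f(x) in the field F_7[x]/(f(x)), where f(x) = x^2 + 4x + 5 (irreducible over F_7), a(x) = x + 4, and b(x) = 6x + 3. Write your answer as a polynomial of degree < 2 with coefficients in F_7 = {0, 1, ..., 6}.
a · b ≡ 3x + 3 (mod f(x))

Multiply in F_7[x]: a(x)·b(x) = (x + 4)·(6x + 3) = 6x^2 + 6x + 5. This has degree ≥ 2, so divide by f(x) over F_7: 6x^2 + 6x + 5 = (6)·(x^2 + 4x + 5) + (3x + 3). Hence a·b ≡ 3x + 3 (mod f). (F_7[x]/(f) is a field with 7^2 = 49 elements since f is irreducible of degree 2.)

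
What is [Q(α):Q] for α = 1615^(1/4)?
[Q(α):Q] = 4

α is a root of x^4 - 1615. By Eisenstein's criterion at the prime p = 5 (which divides the constant term 1615 but p^2 = 25 does not, since 1615 is squarefree), x^4 - 1615 is irreducible over Q. Hence [Q(α):Q] = 4.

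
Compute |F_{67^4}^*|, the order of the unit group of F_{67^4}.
|F_{67^4}^*| = 20151120

F_{67^4} has 67^4 = 20151121 elements; its multiplicative group consists of all nonzero elements, so |F_{67^4}^*| = 20151121 - 1 = 20151120. (It is cyclic since any finite subgroup of the multiplicative group of a field is cyclic.)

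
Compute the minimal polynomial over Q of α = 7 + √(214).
m_α(x) = x^2 - 14x - 165

From α - 7 = √(214), squaring gives (α - 7)^2 = 214, i.e. α^2 - 14α + 49 = 214, so α^2 - 14α - 165 = 0. The discriminant of x^2 - 14x - 165 is (-14)^2 - 4·(-165) = 196 + 660 = 856, and 4·(214) is not a perfect square in Q since 214 is squarefree and ≠ 1. Hence x^2 - 14x - 165 is irreducible over Q and is the minimal polynomial of α.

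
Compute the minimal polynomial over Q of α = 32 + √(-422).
m_α(x) = x^2 - 64x + 1446

From α - 32 = √(-422), squaring gives (α - 32)^2 = -422, i.e. α^2 - 64α + 1024 = -422, so α^2 - 64α + 1446 = 0. The discriminant of x^2 - 64x + 1446 is (-64)^2 - 4·(1446) = 4096 - 5784 = -1688, and 4·(-422) is not a perfect square in Q since -422 is squarefree and ≠ 1. Hence x^2 - 64x + 1446 is irreducible over Q and is the minimal polynomial of α.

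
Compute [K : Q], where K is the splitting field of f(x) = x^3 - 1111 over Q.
[K : Q] = 6

The roots of x^3 - 1111 are ∛1111, ω∛1111, ω^2∛1111 where ω = e^(2πi/3) is a primitive cube root of unity, so K = Q(∛1111, ω). Now [Q(∛1111):Q] = 3 (since 1111 is not a perfect cube, x^3 - 1111 is irreducible) and [Q(ω):Q] = 2. Both 2 and 3 divide [K:Q], and [K:Q] ≤ 3·2 = 6, so [K:Q] = 6. (Equivalently: Q(∛1111) ⊂ R but ω ∉ R, so [K : Q(∛1111)] = 2.)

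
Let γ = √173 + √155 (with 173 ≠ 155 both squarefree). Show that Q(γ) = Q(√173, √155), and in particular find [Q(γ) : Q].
[Q(γ) : Q] = 4 (equivalently, Q(γ) = Q(√173, √155))

Obviously Q(γ) ⊆ Q(√173, √155), and [Q(√173, √155):Q] = 4 (since 173, 155 are distinct squarefree integers > 1 with 26815 not a perfect square). To show equality we compute the minimal polynomial of γ. From γ = √173 + √155: γ^2 = 173 + 2√(26815) + 155 = 328 + 2√(26815), so γ^2 - 328 = 2√(26815); squaring, (γ^2 - 328)^2 = 4·26815, i.e. γ^4 - 656γ^2 + 107584 - 107260 = 0, i.e. γ^4 - 656γ^2 + 324 = 0. So γ is a root of x^4 - 656x^2 + 324. This polynomial is irreducible over Q: it has no rational root (each ±√173 ± √155 is irrational), and any factorization into two quadratics over Q would force √(26815) ∈ Q (pairing opposite roots) or √173, √155 ∈ Q (other pairings), all impossible. Hence [Q(γ):Q] = 4 = [Q(√173, √155):Q], so Q(γ) = Q(√173, √155).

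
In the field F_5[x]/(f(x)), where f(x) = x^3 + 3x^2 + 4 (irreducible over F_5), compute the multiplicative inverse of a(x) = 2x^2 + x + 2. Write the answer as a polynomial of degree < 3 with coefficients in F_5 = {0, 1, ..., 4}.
a(x)^(-1) ≡ 3x^2 + x + 2 (mod f(x))

Since f is irreducible over F_5, F_5[x]/(f) is a field and a(x) ≠ 0 has an inverse. Apply the extended Euclidean algorithm to f(x) and a(x) in F_5[x]: f(x) = (3x)·a(x) + (4x + 4);  a(x) = (3x + 1)·(4x + 4) + (3). The last nonzero remainder is the constant 3 = gcd(f, a) in F_5. Back-substituting through the division chain expresses 3 = s(x)·a(x) + t(x)·f(x) with s(x) ≡ 4x^2 + 3x + 1 (mod f), so (4x^2 + 3x + 1)·a(x) ≡ 3 (mod f). Multiplying by 3^(-1) ≡ 2 in F_5 gives a(x)^(-1) ≡ 2·(4x^2 + 3x + 1) ≡ 3x^2 + x + 2 (mod f). Check: (2x^2 + x + 2)·(3x^2 + x + 2) = x^4 + x^2 + 4x + 4 ≡ 1 (mod x^3 + 3x^2 + 4).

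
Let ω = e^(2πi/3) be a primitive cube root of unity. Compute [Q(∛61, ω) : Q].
[Q(∛61, ω) : Q] = 6

[Q(∛61):Q] = 3 (min poly x^3 - 61, irreducible since 61 is not a perfect cube). [Q(ω):Q] = 2 (min poly x^2 + x + 1). Since Q(∛61) ⊂ R and ω ∉ R, we have ω ∉ Q(∛61), so x^2 + x + 1 remains irreducible over Q(∛61) and [Q(∛61, ω) : Q(∛61)] = 2. By the tower law, [Q(∛61, ω) : Q] = 3 · 2 = 6. (In fact Q(∛61, ω) is the splitting field of x^3 - 61 over Q.)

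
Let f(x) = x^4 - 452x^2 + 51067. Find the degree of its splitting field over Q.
[K : Q] = 4

Solving the quadratic in x^2: x^2 = (452 ± √(452^2 - 4·51067))/2 = (452 ± √36)/2 = (452 ± 6)/2, giving x^2 = 223 or x^2 = 229. So f(x) = (x^2 - 223)(x^2 - 229) and the roots of f are ±√223, ±√229. Hence the splitting field is K = Q(√223, √229). Since 223 and 229 are distinct squarefree integers > 1, their product 51067 is not a perfect square, so √229 ∉ Q(√223). By the tower law [K:Q] = [Q(√223,√229):Q(√223)] · [Q(√223):Q] = 2 · 2 = 4.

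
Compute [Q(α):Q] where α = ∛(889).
[Q(α):Q] = 3

The minimal polynomial of α is x^3 - 889, irreducible over Q since 889 is not a perfect cube (so x^3 - 889 has no rational root). Hence [Q(α):Q] = deg(m_α) = 3.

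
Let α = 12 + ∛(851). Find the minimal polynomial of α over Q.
m_α(x) = x^3 - 36x^2 + 432x - 2579

Set β = α - 12 = ∛(851), so β^3 = 851. Then (α - 12)^3 - 851 = 0, i.e. α is a root of g(x) = (x - 12)^3 - 851 = x^3 - 36x^2 + 432x - 2579. Since g(x) = h(x - 12) where h(x) = x^3 - 851, and h is irreducible over Q (because 851 is not a perfect cube, so h has no rational root, and a monic cubic with no rational root is irreducible), g is also irreducible (irreducibility is preserved under the substitution x → x - 12). Hence m_α(x) = x^3 - 36x^2 + 432x - 2579.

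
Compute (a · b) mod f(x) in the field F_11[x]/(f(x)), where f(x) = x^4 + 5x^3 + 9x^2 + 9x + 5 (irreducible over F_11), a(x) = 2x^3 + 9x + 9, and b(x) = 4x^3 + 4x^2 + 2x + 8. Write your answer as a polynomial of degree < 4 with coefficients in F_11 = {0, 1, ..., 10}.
a · b ≡ 5x^3 + 8x^2 + 4 (mod f(x))

Multiply in F_11[x]: a(x)·b(x) = (2x^3 + 9x + 9)·(4x^3 + 4x^2 + 2x + 8) = 8x^6 + 8x^5 + 7x^4 + 10x^2 + 2x + 6. This has degree ≥ 4, so divide by f(x) over F_11: 8x^6 + 8x^5 + 7x^4 + 10x^2 + 2x + 6 = (8x^2 + x + 7)·(x^4 + 5x^3 + 9x^2 + 9x + 5) + (5x^3 + 8x^2 + 4). Hence a·b ≡ 5x^3 + 8x^2 + 4 (mod f). (F_11[x]/(f) is a field with 11^4 = 14641 elements since f is irreducible of degree 4.)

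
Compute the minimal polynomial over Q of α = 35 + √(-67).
m_α(x) = x^2 - 70x + 1292

From α - 35 = √(-67), squaring gives (α - 35)^2 = -67, i.e. α^2 - 70α + 1225 = -67, so α^2 - 70α + 1292 = 0. The discriminant of x^2 - 70x + 1292 is (-70)^2 - 4·(1292) = 4900 - 5168 = -268, and 4·(-67) is not a perfect square in Q since -67 is squarefree and ≠ 1. Hence x^2 - 70x + 1292 is irreducible over Q and is the minimal polynomial of α.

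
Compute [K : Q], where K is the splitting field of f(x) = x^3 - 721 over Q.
[K : Q] = 6

The roots of x^3 - 721 are ∛721, ω∛721, ω^2∛721 where ω = e^(2πi/3) is a primitive cube root of unity, so K = Q(∛721, ω). Now [Q(∛721):Q] = 3 (since 721 is not a perfect cube, x^3 - 721 is irreducible) and [Q(ω):Q] = 2. Both 2 and 3 divide [K:Q], and [K:Q] ≤ 3·2 = 6, so [K:Q] = 6. (Equivalently: Q(∛721) ⊂ R but ω ∉ R, so [K : Q(∛721)] = 2.)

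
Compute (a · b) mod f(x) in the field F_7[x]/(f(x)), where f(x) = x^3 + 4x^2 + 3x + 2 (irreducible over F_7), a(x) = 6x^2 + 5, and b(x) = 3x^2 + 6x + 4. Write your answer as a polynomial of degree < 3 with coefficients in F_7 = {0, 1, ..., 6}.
a · b ≡ 3x^2 + 4x + 1 (mod f(x))

Multiply in F_7[x]: a(x)·b(x) = (6x^2 + 5)·(3x^2 + 6x + 4) = 4x^4 + x^3 + 4x^2 + 2x + 6. This has degree ≥ 3, so divide by f(x) over F_7: 4x^4 + x^3 + 4x^2 + 2x + 6 = (4x + 6)·(x^3 + 4x^2 + 3x + 2) + (3x^2 + 4x + 1). Hence a·b ≡ 3x^2 + 4x + 1 (mod f). (F_7[x]/(f) is a field with 7^3 = 343 elements since f is irreducible of degree 3.)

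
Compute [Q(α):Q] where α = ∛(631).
[Q(α):Q] = 3

The minimal polynomial of α is x^3 - 631, irreducible over Q since 631 is not a perfect cube (so x^3 - 631 has no rational root). Hence [Q(α):Q] = deg(m_α) = 3.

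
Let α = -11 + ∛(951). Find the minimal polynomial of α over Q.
m_α(x) = x^3 + 33x^2 + 363x + 380

Set β = α + 11 = ∛(951), so β^3 = 951. Then (α + 11)^3 - 951 = 0, i.e. α is a root of g(x) = (x + 11)^3 - 951 = x^3 + 33x^2 + 363x + 380. Since g(x) = h(x + 11) where h(x) = x^3 - 951, and h is irreducible over Q (because 951 is not a perfect cube, so h has no rational root, and a monic cubic with no rational root is irreducible), g is also irreducible (irreducibility is preserved under the substitution x → x + 11). Hence m_α(x) = x^3 + 33x^2 + 363x + 380.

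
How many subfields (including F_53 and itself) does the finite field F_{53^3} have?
F_{53^3} has 2 subfields

The subfields of F_{p^n} are exactly the fields F_{p^d} for d | n (each is the fixed field of the unique index-d subgroup of Gal(F_{p^n}/F_p) ≅ Z/nZ). The divisors of n = 3 are {1, 3}, giving 2 subfields: F_{53^1}, F_{53^3}.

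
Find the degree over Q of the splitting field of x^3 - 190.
[K : Q] = 6

The roots of x^3 - 190 are ∛190, ω∛190, ω^2∛190 where ω = e^(2πi/3) is a primitive cube root of unity, so K = Q(∛190, ω). Now [Q(∛190):Q] = 3 (since 190 is not a perfect cube, x^3 - 190 is irreducible) and [Q(ω):Q] = 2. Both 2 and 3 divide [K:Q], and [K:Q] ≤ 3·2 = 6, so [K:Q] = 6. (Equivalently: Q(∛190) ⊂ R but ω ∉ R, so [K : Q(∛190)] = 2.)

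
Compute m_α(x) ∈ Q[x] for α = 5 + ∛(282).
m_α(x) = x^3 - 15x^2 + 75x - 407

Set β = α - 5 = ∛(282), so β^3 = 282. Then (α - 5)^3 - 282 = 0, i.e. α is a root of g(x) = (x - 5)^3 - 282 = x^3 - 15x^2 + 75x - 407. Since g(x) = h(x - 5) where h(x) = x^3 - 282, and h is irreducible over Q (because 282 is not a perfect cube, so h has no rational root, and a monic cubic with no rational root is irreducible), g is also irreducible (irreducibility is preserved under the substitution x → x - 5). Hence m_α(x) = x^3 - 15x^2 + 75x - 407.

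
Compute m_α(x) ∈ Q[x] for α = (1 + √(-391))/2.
m_α(x) = x^2 - x + 98

From 2α - 1 = √(-391), squaring gives (2α - 1)^2 = -391, i.e. 4α^2 - 4α + 1 = -391, so α^2 - α + (1 + 391)/4 = 0. Since -391 ≡ 1 (mod 4), (1 + 391)/4 = 98 ∈ Z. The polynomial x^2 - x + 98 has discriminant 1 - 4·(98) = -391, which is not a perfect square in Q (d = -391 is squarefree and ≠ 1), so x^2 - x + 98 is irreducible over Q. It is the minimal polynomial of α.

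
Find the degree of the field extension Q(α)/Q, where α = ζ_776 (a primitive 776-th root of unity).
[Q(α):Q] = 384

The minimal polynomial of ζ_776 over Q is the 776-th cyclotomic polynomial Φ_776(x), which is irreducible over Q and has degree φ(776) = 384. Hence [Q(α):Q] = φ(776) = 384.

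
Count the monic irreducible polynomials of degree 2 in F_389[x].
There are 75466 monic irreducible polynomials of degree 2 over F_389

Each element of F_{389^2} that lies in no proper subfield is a root of exactly one monic irreducible of degree 2 over F_389, and each such polynomial has 2 distinct roots in F_{389^2}. By Möbius inversion the count is N_389(2) = (1/2) Σ_{d|2} μ(2/d) · 389^d = (1/2)(μ(2)·389^1 + μ(1)·389^2) = 150932/2 = 75466.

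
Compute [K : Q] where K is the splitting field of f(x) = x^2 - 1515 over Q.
[K : Q] = 2

f(x) = x^2 - 1515 factors as (x - √1515)(x + √1515). The splitting field is K = Q(√1515). Since 1515 is squarefree and > 1, it is not a perfect square, so x^2 - 1515 is irreducible over Q and [Q(√1515) : Q] = 2. Hence [K : Q] = 2.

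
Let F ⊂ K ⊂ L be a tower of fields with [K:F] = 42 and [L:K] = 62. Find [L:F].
[L:F] = 2604

The tower law says that for any tower of field extensions F ⊂ K ⊂ L with finite degrees, [L:F] = [L:K] · [K:F]. Here this gives [L:F] = 62 · 42 = 2604.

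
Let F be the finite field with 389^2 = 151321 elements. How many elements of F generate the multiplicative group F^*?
There are φ(151320) = 36864 primitive elements

F_q^* is cyclic of order q - 1 = 151320. A cyclic group of order m has exactly φ(m) generators. Here m = 151320 = 2^3 · 3 · 5 · 13 · 97, so the number of primitive elements is φ(151320) = 36864.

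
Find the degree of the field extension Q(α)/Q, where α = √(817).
[Q(α):Q] = 2

[Q(α):Q] equals the degree of the minimal polynomial of α. Here α^2 = 817 and x^2 - 817 is irreducible (d = 817 is squarefree, ≠ 1, hence not a square), so deg(m_α) = 2. Thus [Q(α):Q] = 2.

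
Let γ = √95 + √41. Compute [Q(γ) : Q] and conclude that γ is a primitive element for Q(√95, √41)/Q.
[Q(γ) : Q] = 4 (equivalently, Q(γ) = Q(√95, √41))

Obviously Q(γ) ⊆ Q(√95, √41), and [Q(√95, √41):Q] = 4 (since 95, 41 are distinct squarefree integers > 1 with 3895 not a perfect square). To show equality we compute the minimal polynomial of γ. From γ = √95 + √41: γ^2 = 95 + 2√(3895) + 41 = 136 + 2√(3895), so γ^2 - 136 = 2√(3895); squaring, (γ^2 - 136)^2 = 4·3895, i.e. γ^4 - 272γ^2 + 18496 - 15580 = 0, i.e. γ^4 - 272γ^2 + 2916 = 0. So γ is a root of x^4 - 272x^2 + 2916. This polynomial is irreducible over Q: it has no rational root (each ±√95 ± √41 is irrational), and any factorization into two quadratics over Q would force √(3895) ∈ Q (pairing opposite roots) or √95, √41 ∈ Q (other pairings), all impossible. Hence [Q(γ):Q] = 4 = [Q(√95, √41):Q], so Q(γ) = Q(√95, √41).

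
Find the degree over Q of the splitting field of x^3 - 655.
[K : Q] = 6

The roots of x^3 - 655 are ∛655, ω∛655, ω^2∛655 where ω = e^(2πi/3) is a primitive cube root of unity, so K = Q(∛655, ω). Now [Q(∛655):Q] = 3 (since 655 is not a perfect cube, x^3 - 655 is irreducible) and [Q(ω):Q] = 2. Both 2 and 3 divide [K:Q], and [K:Q] ≤ 3·2 = 6, so [K:Q] = 6. (Equivalently: Q(∛655) ⊂ R but ω ∉ R, so [K : Q(∛655)] = 2.)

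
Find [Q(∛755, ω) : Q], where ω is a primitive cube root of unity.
[Q(∛755, ω) : Q] = 6

[Q(∛755):Q] = 3 (min poly x^3 - 755, irreducible since 755 is not a perfect cube). [Q(ω):Q] = 2 (min poly x^2 + x + 1). Since Q(∛755) ⊂ R and ω ∉ R, we have ω ∉ Q(∛755), so x^2 + x + 1 remains irreducible over Q(∛755) and [Q(∛755, ω) : Q(∛755)] = 2. By the tower law, [Q(∛755, ω) : Q] = 3 · 2 = 6. (In fact Q(∛755, ω) is the splitting field of x^3 - 755 over Q.)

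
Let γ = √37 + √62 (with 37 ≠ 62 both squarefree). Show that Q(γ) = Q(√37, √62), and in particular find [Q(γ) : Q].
[Q(γ) : Q] = 4 (equivalently, Q(γ) = Q(√37, √62))

Obviously Q(γ) ⊆ Q(√37, √62), and [Q(√37, √62):Q] = 4 (since 37, 62 are distinct squarefree integers > 1 with 2294 not a perfect square). To show equality we compute the minimal polynomial of γ. From γ = √37 + √62: γ^2 = 37 + 2√(2294) + 62 = 99 + 2√(2294), so γ^2 - 99 = 2√(2294); squaring, (γ^2 - 99)^2 = 4·2294, i.e. γ^4 - 198γ^2 + 9801 - 9176 = 0, i.e. γ^4 - 198γ^2 + 625 = 0. So γ is a root of x^4 - 198x^2 + 625. This polynomial is irreducible over Q: it has no rational root (each ±√37 ± √62 is irrational), and any factorization into two quadratics over Q would force √(2294) ∈ Q (pairing opposite roots) or √37, √62 ∈ Q (other pairings), all impossible. Hence [Q(γ):Q] = 4 = [Q(√37, √62):Q], so Q(γ) = Q(√37, √62).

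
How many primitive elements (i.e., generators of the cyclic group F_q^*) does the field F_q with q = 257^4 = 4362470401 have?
There are φ(4362470400) = 1135411200 primitive elements

F_q^* is cyclic of order q - 1 = 4362470400. A cyclic group of order m has exactly φ(m) generators. Here m = 4362470400 = 2^10 · 3 · 5^2 · 43 · 1321, so the number of primitive elements is φ(4362470400) = 1135411200.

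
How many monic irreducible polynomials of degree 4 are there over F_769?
There are 87426810240 monic irreducible polynomials of degree 4 over F_769

Each element of F_{769^4} that lies in no proper subfield is a root of exactly one monic irreducible of degree 4 over F_769, and each such polynomial has 4 distinct roots in F_{769^4}. By Möbius inversion the count is N_769(4) = (1/4) Σ_{d|4} μ(4/d) · 769^d = (1/4)(μ(4)·769^1 + μ(2)·769^2 + μ(1)·769^4) = 349707240960/4 = 87426810240.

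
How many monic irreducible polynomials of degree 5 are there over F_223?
There are 110294615424 monic irreducible polynomials of degree 5 over F_223

Each element of F_{223^5} that lies in no proper subfield is a root of exactly one monic irreducible of degree 5 over F_223, and each such polynomial has 5 distinct roots in F_{223^5}. By Möbius inversion the count is N_223(5) = (1/5) Σ_{d|5} μ(5/d) · 223^d = (1/5)(μ(5)·223^1 + μ(1)·223^5) = 551473077120/5 = 110294615424.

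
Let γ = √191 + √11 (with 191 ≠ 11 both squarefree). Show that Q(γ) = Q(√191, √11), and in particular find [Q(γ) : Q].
[Q(γ) : Q] = 4 (equivalently, Q(γ) = Q(√191, √11))

Obviously Q(γ) ⊆ Q(√191, √11), and [Q(√191, √11):Q] = 4 (since 191, 11 are distinct squarefree integers > 1 with 2101 not a perfect square). To show equality we compute the minimal polynomial of γ. From γ = √191 + √11: γ^2 = 191 + 2√(2101) + 11 = 202 + 2√(2101), so γ^2 - 202 = 2√(2101); squaring, (γ^2 - 202)^2 = 4·2101, i.e. γ^4 - 404γ^2 + 40804 - 8404 = 0, i.e. γ^4 - 404γ^2 + 32400 = 0. So γ is a root of x^4 - 404x^2 + 32400. This polynomial is irreducible over Q: it has no rational root (each ±√191 ± √11 is irrational), and any factorization into two quadratics over Q would force √(2101) ∈ Q (pairing opposite roots) or √191, √11 ∈ Q (other pairings), all impossible. Hence [Q(γ):Q] = 4 = [Q(√191, √11):Q], so Q(γ) = Q(√191, √11).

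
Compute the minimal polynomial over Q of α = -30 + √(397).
m_α(x) = x^2 + 60x + 503

From α + 30 = √(397), squaring gives (α + 30)^2 = 397, i.e. α^2 + 60α + 900 = 397, so α^2 + 60α + 503 = 0. The discriminant of x^2 + 60x + 503 is (60)^2 - 4·(503) = 3600 - 2012 = 1588, and 4·(397) is not a perfect square in Q since 397 is squarefree and ≠ 1. Hence x^2 + 60x + 503 is irreducible over Q and is the minimal polynomial of α.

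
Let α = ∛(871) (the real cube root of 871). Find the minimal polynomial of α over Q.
m_α(x) = x^3 - 871

α satisfies α^3 = 871, so x^3 - 871 annihilates α. By the rational root test, a rational root p/q (in lowest terms) of x^3 - 871 would satisfy p^3 = 871 q^3, forcing q = 1 and p^3 = 871; but 871 is not a perfect cube, contradiction. A monic cubic over Q with no rational root is irreducible (any nontrivial factorization would include a linear factor). Hence x^3 - 871 is the minimal polynomial of α, and in particular [Q(α):Q] = 3.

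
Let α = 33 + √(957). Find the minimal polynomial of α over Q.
m_α(x) = x^2 - 66x + 132

From α - 33 = √(957), squaring gives (α - 33)^2 = 957, i.e. α^2 - 66α + 1089 = 957, so α^2 - 66α + 132 = 0. The discriminant of x^2 - 66x + 132 is (-66)^2 - 4·(132) = 4356 - 528 = 3828, and 4·(957) is not a perfect square in Q since 957 is squarefree and ≠ 1. Hence x^2 - 66x + 132 is irreducible over Q and is the minimal polynomial of α.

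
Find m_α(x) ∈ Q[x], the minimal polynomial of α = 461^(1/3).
m_α(x) = x^3 - 461

α satisfies α^3 = 461, so x^3 - 461 annihilates α. By the rational root test, a rational root p/q (in lowest terms) of x^3 - 461 would satisfy p^3 = 461 q^3, forcing q = 1 and p^3 = 461; but 461 is not a perfect cube, contradiction. A monic cubic over Q with no rational root is irreducible (any nontrivial factorization would include a linear factor). Hence x^3 - 461 is the minimal polynomial of α, and in particular [Q(α):Q] = 3.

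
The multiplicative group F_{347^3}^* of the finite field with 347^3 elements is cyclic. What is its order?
|F_{347^3}^*| = 41781922

F_{347^3} has 347^3 = 41781923 elements; its multiplicative group consists of all nonzero elements, so |F_{347^3}^*| = 41781923 - 1 = 41781922. (It is cyclic since any finite subgroup of the multiplicative group of a field is cyclic.)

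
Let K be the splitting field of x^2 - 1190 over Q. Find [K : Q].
[K : Q] = 2

f(x) = x^2 - 1190 factors as (x - √1190)(x + √1190). The splitting field is K = Q(√1190). Since 1190 is squarefree and > 1, it is not a perfect square, so x^2 - 1190 is irreducible over Q and [Q(√1190) : Q] = 2. Hence [K : Q] = 2.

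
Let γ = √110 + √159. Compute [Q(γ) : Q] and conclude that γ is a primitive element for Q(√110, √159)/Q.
[Q(γ) : Q] = 4 (equivalently, Q(γ) = Q(√110, √159))

Obviously Q(γ) ⊆ Q(√110, √159), and [Q(√110, √159):Q] = 4 (since 110, 159 are distinct squarefree integers > 1 with 17490 not a perfect square). To show equality we compute the minimal polynomial of γ. From γ = √110 + √159: γ^2 = 110 + 2√(17490) + 159 = 269 + 2√(17490), so γ^2 - 269 = 2√(17490); squaring, (γ^2 - 269)^2 = 4·17490, i.e. γ^4 - 538γ^2 + 72361 - 69960 = 0, i.e. γ^4 - 538γ^2 + 2401 = 0. So γ is a root of x^4 - 538x^2 + 2401. This polynomial is irreducible over Q: it has no rational root (each ±√110 ± √159 is irrational), and any factorization into two quadratics over Q would force √(17490) ∈ Q (pairing opposite roots) or √110, √159 ∈ Q (other pairings), all impossible. Hence [Q(γ):Q] = 4 = [Q(√110, √159):Q], so Q(γ) = Q(√110, √159).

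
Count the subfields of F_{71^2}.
F_{71^2} has 2 subfields

The subfields of F_{p^n} are exactly the fields F_{p^d} for d | n (each is the fixed field of the unique index-d subgroup of Gal(F_{p^n}/F_p) ≅ Z/nZ). The divisors of n = 2 are {1, 2}, giving 2 subfields: F_{71^1}, F_{71^2}.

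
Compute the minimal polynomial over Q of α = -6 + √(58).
m_α(x) = x^2 + 12x - 22

From α + 6 = √(58), squaring gives (α + 6)^2 = 58, i.e. α^2 + 12α + 36 = 58, so α^2 + 12α - 22 = 0. The discriminant of x^2 + 12x - 22 is (12)^2 - 4·(-22) = 144 + 88 = 232, and 4·(58) is not a perfect square in Q since 58 is squarefree and ≠ 1. Hence x^2 + 12x - 22 is irreducible over Q and is the minimal polynomial of α.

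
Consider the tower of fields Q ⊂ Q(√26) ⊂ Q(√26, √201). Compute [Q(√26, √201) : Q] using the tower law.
[Q(√26, √201) : Q] = 4

[Q(√26):Q] = 2 (min poly x^2 - 26, irreducible since 26 is squarefree > 1). For the top step, suppose √201 ∈ Q(√26), say √201 = c + d√26 with c, d ∈ Q. Squaring: 201 = c^2 + 26d^2 + 2cd√26. Since √26 ∉ Q this forces 2cd = 0. If d = 0 then √201 = c ∈ Q, contradicting 201 squarefree > 1. If c = 0 then 201 = 26d^2, so 26·201 = (26d)^2 is a perfect square in Q — but 26·201 = 5226 is not a perfect square (since 26 and 201 are distinct squarefree integers). Contradiction. Hence √201 ∉ Q(√26), so x^2 - 201 stays irreducible over Q(√26) and [Q(√26, √201) : Q(√26)] = 2. By the tower law, [Q(√26, √201) : Q] = 2 · 2 = 4.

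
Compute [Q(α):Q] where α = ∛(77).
[Q(α):Q] = 3

The minimal polynomial of α is x^3 - 77, irreducible over Q since 77 is not a perfect cube (so x^3 - 77 has no rational root). Hence [Q(α):Q] = deg(m_α) = 3.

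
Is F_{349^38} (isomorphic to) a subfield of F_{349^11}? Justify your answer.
No: F_{349^38} is not a subfield of F_{349^11}

F_{p^m} embeds in F_{p^n} iff m | n. Here 38 ∤ 11 (since 11 = 0·38 + 11 with remainder 11 ≠ 0), so F_{349^38} is not a subfield of F_{349^11}. Equivalently: if it were, the tower law would give 38 = [F_{349^38}:F_349] dividing [F_{349^11}:F_349] = 11, contradiction.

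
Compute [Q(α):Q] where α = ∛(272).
[Q(α):Q] = 3

The minimal polynomial of α is x^3 - 272, irreducible over Q since 272 is not a perfect cube (so x^3 - 272 has no rational root). Hence [Q(α):Q] = deg(m_α) = 3.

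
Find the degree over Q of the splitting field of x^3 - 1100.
[K : Q] = 6

The roots of x^3 - 1100 are ∛1100, ω∛1100, ω^2∛1100 where ω = e^(2πi/3) is a primitive cube root of unity, so K = Q(∛1100, ω). Now [Q(∛1100):Q] = 3 (since 1100 is not a perfect cube, x^3 - 1100 is irreducible) and [Q(ω):Q] = 2. Both 2 and 3 divide [K:Q], and [K:Q] ≤ 3·2 = 6, so [K:Q] = 6. (Equivalently: Q(∛1100) ⊂ R but ω ∉ R, so [K : Q(∛1100)] = 2.)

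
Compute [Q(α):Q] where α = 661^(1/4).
[Q(α):Q] = 4

α is a root of x^4 - 661. By Eisenstein's criterion at the prime p = 661 (which divides the constant term 661 but p^2 = 436921 does not, since 661 is squarefree), x^4 - 661 is irreducible over Q. Hence [Q(α):Q] = 4.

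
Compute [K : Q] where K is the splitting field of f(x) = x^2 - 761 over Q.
[K : Q] = 2

f(x) = x^2 - 761 factors as (x - √761)(x + √761). The splitting field is K = Q(√761). Since 761 is squarefree and > 1, it is not a perfect square, so x^2 - 761 is irreducible over Q and [Q(√761) : Q] = 2. Hence [K : Q] = 2.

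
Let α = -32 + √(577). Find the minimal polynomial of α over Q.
m_α(x) = x^2 + 64x + 447

From α + 32 = √(577), squaring gives (α + 32)^2 = 577, i.e. α^2 + 64α + 1024 = 577, so α^2 + 64α + 447 = 0. The discriminant of x^2 + 64x + 447 is (64)^2 - 4·(447) = 4096 - 1788 = 2308, and 4·(577) is not a perfect square in Q since 577 is squarefree and ≠ 1. Hence x^2 + 64x + 447 is irreducible over Q and is the minimal polynomial of α.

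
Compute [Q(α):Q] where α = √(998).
[Q(α):Q] = 2

[Q(α):Q] equals the degree of the minimal polynomial of α. Here α^2 = 998 and x^2 - 998 is irreducible (d = 998 is squarefree, ≠ 1, hence not a square), so deg(m_α) = 2. Thus [Q(α):Q] = 2.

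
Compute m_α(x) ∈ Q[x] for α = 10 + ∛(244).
m_α(x) = x^3 - 30x^2 + 300x - 1244

Set β = α - 10 = ∛(244), so β^3 = 244. Then (α - 10)^3 - 244 = 0, i.e. α is a root of g(x) = (x - 10)^3 - 244 = x^3 - 30x^2 + 300x - 1244. Since g(x) = h(x - 10) where h(x) = x^3 - 244, and h is irreducible over Q (because 244 is not a perfect cube, so h has no rational root, and a monic cubic with no rational root is irreducible), g is also irreducible (irreducibility is preserved under the substitution x → x - 10). Hence m_α(x) = x^3 - 30x^2 + 300x - 1244.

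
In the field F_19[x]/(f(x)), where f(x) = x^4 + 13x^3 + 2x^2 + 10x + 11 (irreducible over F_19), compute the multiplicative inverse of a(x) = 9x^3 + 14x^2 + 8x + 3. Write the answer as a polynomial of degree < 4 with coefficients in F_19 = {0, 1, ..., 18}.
a(x)^(-1) ≡ x^3 + 9x^2 + 15x + 6 (mod f(x))

Since f is irreducible over F_19, F_19[x]/(f) is a field and a(x) ≠ 0 has an inverse. Apply the extended Euclidean algorithm to f(x) and a(x) in F_19[x]: f(x) = (17x + 13)·a(x) + (7x^2 + 7x + 10);  a(x) = (4x + 17)·(7x^2 + 7x + 10) + (x + 4);  (7x^2 + 7x + 10) = (7x + 17)·(x + 4) + (18). The last nonzero remainder is the constant 18 = gcd(f, a) in F_19. Back-substituting through the division chain expresses 18 = s(x)·a(x) + t(x)·f(x) with s(x) ≡ 18x^3 + 10x^2 + 4x + 13 (mod f), so (18x^3 + 10x^2 + 4x + 13)·a(x) ≡ 18 (mod f). Multiplying by 18^(-1) ≡ 18 in F_19 gives a(x)^(-1) ≡ 18·(18x^3 + 10x^2 + 4x + 13) ≡ x^3 + 9x^2 + 15x + 6 (mod f). Check: (9x^3 + 14x^2 + 8x + 3)·(x^3 + 9x^2 + 15x + 6) = 9x^6 + 3x^4 + 16x^3 + 3x^2 + 17x + 18 ≡ 1 (mod x^4 + 13x^3 + 2x^2 + 10x + 11).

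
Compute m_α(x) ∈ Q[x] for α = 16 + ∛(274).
m_α(x) = x^3 - 48x^2 + 768x - 4370

Set β = α - 16 = ∛(274), so β^3 = 274. Then (α - 16)^3 - 274 = 0, i.e. α is a root of g(x) = (x - 16)^3 - 274 = x^3 - 48x^2 + 768x - 4370. Since g(x) = h(x - 16) where h(x) = x^3 - 274, and h is irreducible over Q (because 274 is not a perfect cube, so h has no rational root, and a monic cubic with no rational root is irreducible), g is also irreducible (irreducibility is preserved under the substitution x → x - 16). Hence m_α(x) = x^3 - 48x^2 + 768x - 4370.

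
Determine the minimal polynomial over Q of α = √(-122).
m_α(x) = x^2 + 122

α satisfies α^2 + 122 = 0, so x^2 + 122 annihilates α. Since d = -122 is squarefree and ≠ 1, it is not a perfect square in Q, so x^2 + 122 has no rational root and is therefore irreducible over Q (a degree-2 polynomial over a field is irreducible iff it has no root). Hence m_α(x) = x^2 + 122.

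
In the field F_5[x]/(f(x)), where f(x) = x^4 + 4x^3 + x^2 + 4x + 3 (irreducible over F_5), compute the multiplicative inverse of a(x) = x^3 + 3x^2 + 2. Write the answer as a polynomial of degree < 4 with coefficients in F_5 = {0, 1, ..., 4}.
a(x)^(-1) ≡ 3x^3 + x^2 + 2x + 3 (mod f(x))

Since f is irreducible over F_5, F_5[x]/(f) is a field and a(x) ≠ 0 has an inverse. Apply the extended Euclidean algorithm to f(x) and a(x) in F_5[x]: f(x) = (x + 1)·a(x) + (3x^2 + 2x + 1);  a(x) = (2x + 3)·(3x^2 + 2x + 1) + (2x + 4);  (3x^2 + 2x + 1) = (4x + 3)·(2x + 4) + (4). The last nonzero remainder is the constant 4 = gcd(f, a) in F_5. Back-substituting through the division chain expresses 4 = s(x)·a(x) + t(x)·f(x) with s(x) ≡ 2x^3 + 4x^2 + 3x + 2 (mod f), so (2x^3 + 4x^2 + 3x + 2)·a(x) ≡ 4 (mod f). Multiplying by 4^(-1) ≡ 4 in F_5 gives a(x)^(-1) ≡ 4·(2x^3 + 4x^2 + 3x + 2) ≡ 3x^3 + x^2 + 2x + 3 (mod f). Check: (x^3 + 3x^2 + 2)·(3x^3 + x^2 + 2x + 3) = 3x^6 + x^2 + 4x + 1 ≡ 1 (mod x^4 + 4x^3 + x^2 + 4x + 3).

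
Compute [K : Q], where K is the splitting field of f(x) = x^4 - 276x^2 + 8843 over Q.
[K : Q] = 4

Solving the quadratic in x^2: x^2 = (276 ± √(276^2 - 4·8843))/2 = (276 ± √40804)/2 = (276 ± 202)/2, giving x^2 = 239 or x^2 = 37. So f(x) = (x^2 - 239)(x^2 - 37) and the roots of f are ±√239, ±√37. Hence the splitting field is K = Q(√239, √37). Since 239 and 37 are distinct squarefree integers > 1, their product 8843 is not a perfect square, so √37 ∉ Q(√239). By the tower law [K:Q] = [Q(√239,√37):Q(√239)] · [Q(√239):Q] = 2 · 2 = 4.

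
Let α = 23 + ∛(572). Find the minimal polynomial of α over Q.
m_α(x) = x^3 - 69x^2 + 1587x - 12739

Set β = α - 23 = ∛(572), so β^3 = 572. Then (α - 23)^3 - 572 = 0, i.e. α is a root of g(x) = (x - 23)^3 - 572 = x^3 - 69x^2 + 1587x - 12739. Since g(x) = h(x - 23) where h(x) = x^3 - 572, and h is irreducible over Q (because 572 is not a perfect cube, so h has no rational root, and a monic cubic with no rational root is irreducible), g is also irreducible (irreducibility is preserved under the substitution x → x - 23). Hence m_α(x) = x^3 - 69x^2 + 1587x - 12739.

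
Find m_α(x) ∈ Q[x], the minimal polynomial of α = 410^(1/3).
m_α(x) = x^3 - 410

α satisfies α^3 = 410, so x^3 - 410 annihilates α. By the rational root test, a rational root p/q (in lowest terms) of x^3 - 410 would satisfy p^3 = 410 q^3, forcing q = 1 and p^3 = 410; but 410 is not a perfect cube, contradiction. A monic cubic over Q with no rational root is irreducible (any nontrivial factorization would include a linear factor). Hence x^3 - 410 is the minimal polynomial of α, and in particular [Q(α):Q] = 3.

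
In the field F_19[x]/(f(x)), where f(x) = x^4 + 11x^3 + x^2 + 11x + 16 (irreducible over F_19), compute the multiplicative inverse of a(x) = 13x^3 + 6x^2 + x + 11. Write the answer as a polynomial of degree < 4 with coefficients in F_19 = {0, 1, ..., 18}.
a(x)^(-1) ≡ 5x^3 + 3x^2 + 13x (mod f(x))

Since f is irreducible over F_19, F_19[x]/(f) is a field and a(x) ≠ 0 has an inverse. Apply the extended Euclidean algorithm to f(x) and a(x) in F_19[x]: f(x) = (3x + 17)·a(x) + (10x^2 + 18x);  a(x) = (7x + 7)·(10x^2 + 18x) + (8x + 11);  (10x^2 + 18x) = (6x + 13)·(8x + 11) + (9). The last nonzero remainder is the constant 9 = gcd(f, a) in F_19. Back-substituting through the division chain expresses 9 = s(x)·a(x) + t(x)·f(x) with s(x) ≡ 7x^3 + 8x^2 + 3x (mod f), so (7x^3 + 8x^2 + 3x)·a(x) ≡ 9 (mod f). Multiplying by 9^(-1) ≡ 17 in F_19 gives a(x)^(-1) ≡ 17·(7x^3 + 8x^2 + 3x) ≡ 5x^3 + 3x^2 + 13x (mod f). Check: (13x^3 + 6x^2 + x + 11)·(5x^3 + 3x^2 + 13x) = 8x^6 + 12x^5 + 2x^4 + 3x^3 + 8x^2 + 10x ≡ 1 (mod x^4 + 11x^3 + x^2 + 11x + 16).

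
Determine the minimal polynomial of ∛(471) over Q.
m_α(x) = x^3 - 471

α satisfies α^3 = 471, so x^3 - 471 annihilates α. By the rational root test, a rational root p/q (in lowest terms) of x^3 - 471 would satisfy p^3 = 471 q^3, forcing q = 1 and p^3 = 471; but 471 is not a perfect cube, contradiction. A monic cubic over Q with no rational root is irreducible (any nontrivial factorization would include a linear factor). Hence x^3 - 471 is the minimal polynomial of α, and in particular [Q(α):Q] = 3.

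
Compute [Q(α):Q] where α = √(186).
[Q(α):Q] = 2

[Q(α):Q] equals the degree of the minimal polynomial of α. Here α^2 = 186 and x^2 - 186 is irreducible (d = 186 is squarefree, ≠ 1, hence not a square), so deg(m_α) = 2. Thus [Q(α):Q] = 2.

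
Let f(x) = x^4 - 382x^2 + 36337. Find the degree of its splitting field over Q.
[K : Q] = 4

Solving the quadratic in x^2: x^2 = (382 ± √(382^2 - 4·36337))/2 = (382 ± √576)/2 = (382 ± 24)/2, giving x^2 = 203 or x^2 = 179. So f(x) = (x^2 - 203)(x^2 - 179) and the roots of f are ±√203, ±√179. Hence the splitting field is K = Q(√203, √179). Since 203 and 179 are distinct squarefree integers > 1, their product 36337 is not a perfect square, so √179 ∉ Q(√203). By the tower law [K:Q] = [Q(√203,√179):Q(√203)] · [Q(√203):Q] = 2 · 2 = 4.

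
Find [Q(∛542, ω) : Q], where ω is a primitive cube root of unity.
[Q(∛542, ω) : Q] = 6

[Q(∛542):Q] = 3 (min poly x^3 - 542, irreducible since 542 is not a perfect cube). [Q(ω):Q] = 2 (min poly x^2 + x + 1). Since Q(∛542) ⊂ R and ω ∉ R, we have ω ∉ Q(∛542), so x^2 + x + 1 remains irreducible over Q(∛542) and [Q(∛542, ω) : Q(∛542)] = 2. By the tower law, [Q(∛542, ω) : Q] = 3 · 2 = 6. (In fact Q(∛542, ω) is the splitting field of x^3 - 542 over Q.)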